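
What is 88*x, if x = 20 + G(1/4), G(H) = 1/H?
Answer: 2112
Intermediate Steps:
x = 24 (x = 20 + 1/(1/4) = 20 + 1/(1*(¼)) = 20 + 1/(¼) = 20 + 4 = 24)
88*x = 88*24 = 2112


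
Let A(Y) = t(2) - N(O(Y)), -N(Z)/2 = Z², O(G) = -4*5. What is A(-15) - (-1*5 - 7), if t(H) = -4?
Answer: 808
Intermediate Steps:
O(G) = -20
N(Z) = -2*Z²
A(Y) = 796 (A(Y) = -4 - (-2)*(-20)² = -4 - (-2)*400 = -4 - 1*(-800) = -4 + 800 = 796)
A(-15) - (-1*5 - 7) = 796 - (-1*5 - 7) = 796 - (-5 - 7) = 796 - 1*(-12) = 796 + 12 = 808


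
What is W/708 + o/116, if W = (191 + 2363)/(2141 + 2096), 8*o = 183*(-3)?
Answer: -411129473/695952672 ≈ -0.59074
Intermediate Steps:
o = -549/8 (o = (183*(-3))/8 = (⅛)*(-549) = -549/8 ≈ -68.625)
W = 2554/4237 ≈ 0.60279
W/708 + o/116 = (2554/4237)/708 - 549/8/116 = (2554/4237)*(1/708) - 549/8*1/116 = 1277/1499898 - 549/928 = -411129473/695952672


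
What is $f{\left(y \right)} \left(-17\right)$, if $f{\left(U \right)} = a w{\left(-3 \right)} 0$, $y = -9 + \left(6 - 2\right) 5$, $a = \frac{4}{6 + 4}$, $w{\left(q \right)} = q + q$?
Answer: $0$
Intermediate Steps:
$w{\left(q \right)} = 2 q$
$a = \frac{2}{5}$ ($a = \frac{4}{10} = 4 \cdot \frac{1}{10} = \frac{2}{5} \approx 0.4$)
$y = 11$ ($y = -9 + 4 \cdot 5 = -9 + 20 = 11$)
$f{\left(U \right)} = 0$ ($f{\left(U \right)} = \frac{2 \cdot 2 \left(-3\right)}{5} \cdot 0 = \frac{2}{5} \left(-6\right) 0 = \left(- \frac{12}{5}\right) 0 = 0$)
$f{\left(y \right)} \left(-17\right) = 0 \left(-17\right) = 0$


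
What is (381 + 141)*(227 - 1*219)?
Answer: 4176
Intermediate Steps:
(381 + 141)*(227 - 1*219) = 522*(227 - 219) = 522*8 = 4176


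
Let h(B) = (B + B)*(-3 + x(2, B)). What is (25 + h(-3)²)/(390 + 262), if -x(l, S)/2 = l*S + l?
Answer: 925/652 ≈ 1.4187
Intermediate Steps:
x(l, S) = -2*l - 2*S*l (x(l, S) = -2*(l*S + l) = -2*(S*l + l) = -2*(l + S*l) = -2*l - 2*S*l)
h(B) = 2*B*(-7 - 4*B) (h(B) = (B + B)*(-3 - 2*2*(1 + B)) = (2*B)*(-3 + (-4 - 4*B)) = (2*B)*(-7 - 4*B) = 2*B*(-7 - 4*B))
(25 + h(-3)²)/(390 + 262) = (25 + (-2*(-3)*(7 + 4*(-3)))²)/(390 + 262) = (25 + (-2*(-3)*(7 - 12))²)/652 = (25 + (-2*(-3)*(-5))²)*(1/652) = (25 + (-30)²)*(1/652) = (25 + 900)*(1/652) = 925*(1/652) = 925/652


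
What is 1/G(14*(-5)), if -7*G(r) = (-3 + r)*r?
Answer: -1/730 ≈ -0.0013699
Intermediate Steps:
G(r) = -r*(-3 + r)/7 (G(r) = -(-3 + r)*r/7 = -r*(-3 + r)/7)
1/G(14*(-5)) = 1/((14*(-5))*(3 - 14*(-5))/7) = 1/((⅐)*(-70)*(3 - 1*(-70))) = 1/((⅐)*(-70)*(3 + 70)) = 1/((⅐)*(-70)*73) = 1/(-730) = -1/730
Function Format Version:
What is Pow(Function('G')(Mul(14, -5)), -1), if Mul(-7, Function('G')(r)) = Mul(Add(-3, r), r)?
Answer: Rational(-1, 730) ≈ -0.0013699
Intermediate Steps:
Function('G')(r) = Mul(Rational(-1, 7), r, Add(-3, r)) (Function('G')(r) = Mul(Rational(-1, 7), Mul(Add(-3, r), r)) = Mul(Rational(-1, 7), Mul(r, Add(-3, r))) = Mul(Rational(-1, 7), r, Add(-3, r)))
Pow(Function('G')(Mul(14, -5)), -1) = Pow(Mul(Rational(1, 7), Mul(14, -5), Add(3, Mul(-1, Mul(14, -5)))), -1) = Pow(Mul(Rational(1, 7), -70, Add(3, Mul(-1, -70))), -1) = Pow(Mul(Rational(1, 7), -70, Add(3, 70)), -1) = Pow(Mul(Rational(1, 7), -70, 73), -1) = Pow(-730, -1) = Rational(-1, 730)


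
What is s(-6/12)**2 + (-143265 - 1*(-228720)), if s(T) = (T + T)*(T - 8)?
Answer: 342109/4 ≈ 85527.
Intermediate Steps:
s(T) = 2*T*(-8 + T) (s(T) = (2*T)*(-8 + T) = 2*T*(-8 + T))
s(-6/12)**2 + (-143265 - 1*(-228720)) = (2*(-6/12)*(-8 - 6/12))**2 + (-143265 - 1*(-228720)) = (2*(-6*1/12)*(-8 - 6*1/12))**2 + (-143265 + 228720) = (2*(-1/2)*(-8 - 1/2))**2 + 85455 = (2*(-1/2)*(-17/2))**2 + 85455 = (17/2)**2 + 85455 = 289/4 + 85455 = 342109/4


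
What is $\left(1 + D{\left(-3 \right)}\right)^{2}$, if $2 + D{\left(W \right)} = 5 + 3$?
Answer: $49$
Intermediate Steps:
$D{\left(W \right)} = 6$ ($D{\left(W \right)} = -2 + \left(5 + 3\right) = -2 + 8 = 6$)
$\left(1 + D{\left(-3 \right)}\right)^{2} = \left(1 + 6\right)^{2} = 7^{2} = 49$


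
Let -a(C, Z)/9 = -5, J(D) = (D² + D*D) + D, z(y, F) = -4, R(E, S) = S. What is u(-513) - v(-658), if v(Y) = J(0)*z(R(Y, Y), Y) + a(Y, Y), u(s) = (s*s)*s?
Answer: -135005742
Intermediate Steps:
u(s) = s³ (u(s) = s²*s = s³)
J(D) = D + 2*D² (J(D) = (D² + D²) + D = 2*D² + D = D + 2*D²)
a(C, Z) = 45 (a(C, Z) = -9*(-5) = 45)
v(Y) = 45 (v(Y) = (0*(1 + 2*0))*(-4) + 45 = (0*(1 + 0))*(-4) + 45 = (0*1)*(-4) + 45 = 0*(-4) + 45 = 0 + 45 = 45)
u(-513) - v(-658) = (-513)³ - 1*45 = -135005697 - 45 = -135005742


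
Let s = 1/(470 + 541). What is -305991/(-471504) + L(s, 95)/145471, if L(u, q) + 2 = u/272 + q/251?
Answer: 8000924541042535/12328900920358242 ≈ 0.64896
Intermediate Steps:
s = 1/1011 ≈ 0.00098912
L(u, q) = -2 + q/251 + u/272 (L(u, q) = -2 + (u/272 + q/251) = -2 + (q/251 + u/272) = -2 + q/251 + u/272)
-305991/(-471504) + L(s, 95)/145471 = -305991/(-471504) + (-2 + (1/251)*95 + (1/272)*(1/1011))/145471 = -305991*(-1/471504) + (-2 + 95/251 + 1/274992)*(1/145471) = 101997/157168 - 111921493/69022992*1/145471 = 101997/157168 - 111921493/10040843669232 = 8000924541042535/12328900920358242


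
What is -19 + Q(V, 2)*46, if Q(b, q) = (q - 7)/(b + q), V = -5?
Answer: 173/3 ≈ 57.667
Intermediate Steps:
Q(b, q) = (-7 + q)/(b + q)
-19 + Q(V, 2)*46 = -19 + ((-7 + 2)/(-5 + 2))*46 = -19 + (-5/(-3))*46 = -19 - 1/3*(-5)*46 = -19 + (5/3)*46 = -19 + 230/3 = 173/3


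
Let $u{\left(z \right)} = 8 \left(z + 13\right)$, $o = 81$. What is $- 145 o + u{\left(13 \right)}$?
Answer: $-11537$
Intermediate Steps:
$u{\left(z \right)} = 104 + 8 z$ ($u{\left(z \right)} = 8 \left(13 + z\right) = 104 + 8 z$)
$- 145 o + u{\left(13 \right)} = \left(-145\right) 81 + \left(104 + 8 \cdot 13\right) = -11745 + \left(104 + 104\right) = -11745 + 208 = -11537$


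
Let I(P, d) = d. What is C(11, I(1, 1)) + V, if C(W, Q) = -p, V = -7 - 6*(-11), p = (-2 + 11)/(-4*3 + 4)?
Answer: 481/8 ≈ 60.125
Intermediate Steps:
p = -9/8 (p = 9/(-12 + 4) = 9/(-8) = 9*(-⅛) = -9/8 ≈ -1.1250)
V = 59 (V = -7 + 66 = 59)
C(W, Q) = 9/8 (C(W, Q) = -1*(-9/8) = 9/8)
C(11, I(1, 1)) + V = 9/8 + 59 = 481/8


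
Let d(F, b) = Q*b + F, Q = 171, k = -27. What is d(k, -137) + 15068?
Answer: -8386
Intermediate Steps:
d(F, b) = F + 171*b (d(F, b) = 171*b + F = F + 171*b)
d(k, -137) + 15068 = (-27 + 171*(-137)) + 15068 = (-27 - 23427) + 15068 = -23454 + 15068 = -8386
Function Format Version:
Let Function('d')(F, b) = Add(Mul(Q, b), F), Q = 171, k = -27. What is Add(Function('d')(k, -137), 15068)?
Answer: -8386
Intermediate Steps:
Function('d')(F, b) = Add(F, Mul(171, b)) (Function('d')(F, b) = Add(Mul(171, b), F) = Add(F, Mul(171, b)))
Add(Function('d')(k, -137), 15068) = Add(Add(-27, Mul(171, -137)), 15068) = Add(Add(-27, -23427), 15068) = Add(-23454, 15068) = -8386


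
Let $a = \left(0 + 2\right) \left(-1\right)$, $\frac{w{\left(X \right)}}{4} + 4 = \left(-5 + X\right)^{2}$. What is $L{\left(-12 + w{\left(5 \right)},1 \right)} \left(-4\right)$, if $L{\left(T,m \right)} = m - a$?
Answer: $-12$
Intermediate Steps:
$w{\left(X \right)} = -16 + 4 \left(-5 + X\right)^{2}$
$a = -2$ ($a = 2 \left(-1\right) = -2$)
$L{\left(T,m \right)} = 2 + m$ ($L{\left(T,m \right)} = m - -2 = m + 2 = 2 + m$)
$L{\left(-12 + w{\left(5 \right)},1 \right)} \left(-4\right) = \left(2 + 1\right) \left(-4\right) = 3 \left(-4\right) = -12$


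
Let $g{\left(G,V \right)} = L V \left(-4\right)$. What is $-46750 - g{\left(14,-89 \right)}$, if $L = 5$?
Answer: $-48530$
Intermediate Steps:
$g{\left(G,V \right)} = - 20 V$ ($g{\left(G,V \right)} = 5 V \left(-4\right) = - 20 V$)
$-46750 - g{\left(14,-89 \right)} = -46750 - \left(-20\right) \left(-89\right) = -46750 - 1780 = -48530$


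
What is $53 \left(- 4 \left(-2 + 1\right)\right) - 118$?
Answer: $94$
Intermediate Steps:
$53 \left(- 4 \left(-2 + 1\right)\right) - 118 = 53 \left(\left(-4\right) \left(-1\right)\right) - 118 = 53 \cdot 4 - 118 = 212 - 118 = 94$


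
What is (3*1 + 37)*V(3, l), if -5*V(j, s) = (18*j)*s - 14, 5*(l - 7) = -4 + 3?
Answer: -14128/5 ≈ -2825.6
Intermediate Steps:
l = 34/5 (l = 7 + (-4 + 3)/5 = 7 + (⅕)*(-1) = 7 - ⅕ = 34/5 ≈ 6.8000)
V(j, s) = 14/5 - 18*j*s/5 (V(j, s) = -((18*j)*s - 14)/5 = -(18*j*s - 14)/5 = -(-14 + 18*j*s)/5 = 14/5 - 18*j*s/5)
(3*1 + 37)*V(3, l) = (3*1 + 37)*(14/5 - 18/5*3*34/5) = (3 + 37)*(14/5 - 1836/25) = 40*(-1766/25) = -14128/5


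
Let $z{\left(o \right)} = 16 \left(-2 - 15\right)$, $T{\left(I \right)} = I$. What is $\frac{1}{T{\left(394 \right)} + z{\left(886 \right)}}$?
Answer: $\frac{1}{122} \approx 0.0081967$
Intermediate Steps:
$z{\left(o \right)} = -272$ ($z{\left(o \right)} = 16 \left(-17\right) = -272$)
$\frac{1}{T{\left(394 \right)} + z{\left(886 \right)}} = \frac{1}{394 - 272} = \frac{1}{122}$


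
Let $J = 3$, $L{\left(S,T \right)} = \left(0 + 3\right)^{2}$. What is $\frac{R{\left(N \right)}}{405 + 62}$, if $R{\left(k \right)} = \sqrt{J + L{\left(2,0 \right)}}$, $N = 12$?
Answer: $\frac{2 \sqrt{3}}{467} \approx 0.0074178$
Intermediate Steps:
$L{\left(S,T \right)} = 9$ ($L{\left(S,T \right)} = 3^{2} = 9$)
$R{\left(k \right)} = 2 \sqrt{3}$ ($R{\left(k \right)} = \sqrt{3 + 9} = \sqrt{12} = 2 \sqrt{3}$)
$\frac{R{\left(N \right)}}{405 + 62} = \frac{2 \sqrt{3}}{405 + 62} = \frac{2 \sqrt{3}}{467}$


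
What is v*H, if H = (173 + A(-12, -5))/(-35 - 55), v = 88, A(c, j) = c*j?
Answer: -10252/45 ≈ -227.82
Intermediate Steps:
H = -233/90 (H = (173 - 12*(-5))/(-35 - 55) = (173 + 60)/(-90) = 233*(-1/90) = -233/90 ≈ -2.5889)
v*H = 88*(-233/90) = -10252/45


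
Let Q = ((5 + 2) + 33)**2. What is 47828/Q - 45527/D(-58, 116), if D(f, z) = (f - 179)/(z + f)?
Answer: 1059060209/94800 ≈ 11172.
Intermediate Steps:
Q = 1600 (Q = (7 + 33)**2 = 40**2 = 1600)
D(f, z) = (-179 + f)/(f + z)
47828/Q - 45527/D(-58, 116) = 47828/1600 - 45527*(-58 + 116)/(-179 - 58) = 47828*(1/1600) - 45527/(-237/58) = 11957/400 - 45527/((1/58)*(-237)) = 11957/400 - 45527/(-237/58) = 11957/400 - 45527*(-58/237) = 11957/400 + 2640566/237 = 1059060209/94800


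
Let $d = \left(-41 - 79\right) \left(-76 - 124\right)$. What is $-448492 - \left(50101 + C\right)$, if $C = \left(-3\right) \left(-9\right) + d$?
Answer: $-522620$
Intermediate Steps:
$d = 24000$ ($d = \left(-120\right) \left(-200\right) = 24000$)
$C = 24027$ ($C = \left(-3\right) \left(-9\right) + 24000 = 27 + 24000 = 24027$)
$-448492 - \left(50101 + C\right) = -448492 - \left(50101 + 24027\right) = -448492 - 74128 = -522620$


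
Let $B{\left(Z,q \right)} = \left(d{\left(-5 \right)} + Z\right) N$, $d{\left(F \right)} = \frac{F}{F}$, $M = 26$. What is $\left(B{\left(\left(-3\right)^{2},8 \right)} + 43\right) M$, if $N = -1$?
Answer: $858$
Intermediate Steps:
$d{\left(F \right)} = 1$
$B{\left(Z,q \right)} = -1 - Z$ ($B{\left(Z,q \right)} = \left(1 + Z\right) \left(-1\right) = -1 - Z$)
$\left(B{\left(\left(-3\right)^{2},8 \right)} + 43\right) M = \left(\left(-1 - \left(-3\right)^{2}\right) + 43\right) 26 = \left(\left(-1 - 9\right) + 43\right) 26 = \left(-10 + 43\right) 26 = 33 \cdot 26 = 858$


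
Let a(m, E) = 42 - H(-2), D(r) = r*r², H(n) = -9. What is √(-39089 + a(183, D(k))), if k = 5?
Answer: I*√39038 ≈ 197.58*I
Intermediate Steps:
D(r) = r³
a(m, E) = 51 (a(m, E) = 42 - 1*(-9) = 42 + 9 = 51)
√(-39089 + a(183, D(k))) = √(-39089 + 51) = √(-39038) = I*√39038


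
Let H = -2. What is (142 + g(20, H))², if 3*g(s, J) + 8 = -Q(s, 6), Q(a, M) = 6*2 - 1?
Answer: 165649/9 ≈ 18405.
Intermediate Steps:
Q(a, M) = 11 (Q(a, M) = 12 - 1 = 11)
g(s, J) = -19/3 (g(s, J) = -8/3 + (-1*11)/3 = -8/3 + (⅓)*(-11) = -8/3 - 11/3 = -19/3)
(142 + g(20, H))² = (142 - 19/3)² = (407/3)² = 165649/9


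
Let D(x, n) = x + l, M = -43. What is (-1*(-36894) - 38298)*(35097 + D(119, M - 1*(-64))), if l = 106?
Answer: -49592088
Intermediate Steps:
D(x, n) = 106 + x (D(x, n) = x + 106 = 106 + x)
(-1*(-36894) - 38298)*(35097 + D(119, M - 1*(-64))) = (-1*(-36894) - 38298)*(35097 + (106 + 119)) = (36894 - 38298)*(35097 + 225) = -1404*35322 = -49592088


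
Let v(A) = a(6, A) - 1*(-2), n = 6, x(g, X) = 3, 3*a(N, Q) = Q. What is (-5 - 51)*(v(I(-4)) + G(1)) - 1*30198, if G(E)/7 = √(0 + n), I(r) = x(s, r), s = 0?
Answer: -30366 - 392*√6 ≈ -31326.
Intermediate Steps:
a(N, Q) = Q/3
I(r) = 3
G(E) = 7*√6 (G(E) = 7*√(0 + 6) = 7*√6)
v(A) = 2 + A/3 (v(A) = A/3 - 1*(-2) = A/3 + 2 = 2 + A/3)
(-5 - 51)*(v(I(-4)) + G(1)) - 1*30198 = (-5 - 51)*((2 + (⅓)*3) + 7*√6) - 1*30198 = -56*((2 + 1) + 7*√6) - 30198 = -56*(3 + 7*√6) - 30198 = (-168 - 392*√6) - 30198 = -30366 - 392*√6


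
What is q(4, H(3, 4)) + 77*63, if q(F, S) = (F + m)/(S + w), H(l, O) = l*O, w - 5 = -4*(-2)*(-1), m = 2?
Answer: 14555/3 ≈ 4851.7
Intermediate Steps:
w = -3 (w = 5 - 4*(-2)*(-1) = 5 + 8*(-1) = 5 - 8 = -3)
H(l, O) = O*l
q(F, S) = (2 + F)/(-3 + S) (q(F, S) = (F + 2)/(S - 3) = (2 + F)/(-3 + S))
q(4, H(3, 4)) + 77*63 = (2 + 4)/(-3 + 4*3) + 77*63 = 6/(-3 + 12) + 4851 = 6/9 + 4851 = (⅑)*6 + 4851 = ⅔ + 4851 = 14555/3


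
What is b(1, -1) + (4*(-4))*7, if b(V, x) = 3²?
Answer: -103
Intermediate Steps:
b(V, x) = 9
b(1, -1) + (4*(-4))*7 = 9 + (4*(-4))*7 = 9 - 16*7 = 9 - 112 = -103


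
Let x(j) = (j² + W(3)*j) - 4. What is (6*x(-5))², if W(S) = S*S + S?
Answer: 54756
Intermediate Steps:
W(S) = S + S² (W(S) = S² + S = S + S²)
x(j) = -4 + j² + 12*j (x(j) = (j² + (3*(1 + 3))*j) - 4 = (j² + (3*4)*j) - 4 = (j² + 12*j) - 4 = -4 + j² + 12*j)
(6*x(-5))² = (6*(-4 + (-5)² + 12*(-5)))² = (6*(-4 + 25 - 60))² = (6*(-39))² = (-234)² = 54756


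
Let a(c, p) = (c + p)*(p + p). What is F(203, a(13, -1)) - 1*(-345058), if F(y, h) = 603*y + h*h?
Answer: 468043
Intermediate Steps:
a(c, p) = 2*p*(c + p) (a(c, p) = (c + p)*(2*p) = 2*p*(c + p))
F(y, h) = h**2 + 603*y (F(y, h) = 603*y + h**2 = h**2 + 603*y)
F(203, a(13, -1)) - 1*(-345058) = ((2*(-1)*(13 - 1))**2 + 603*203) - 1*(-345058) = ((2*(-1)*12)**2 + 122409) + 345058 = ((-24)**2 + 122409) + 345058 = (576 + 122409) + 345058 = 122985 + 345058 = 468043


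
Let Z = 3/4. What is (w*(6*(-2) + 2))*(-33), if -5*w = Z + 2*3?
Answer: -891/2 ≈ -445.50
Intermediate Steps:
Z = ¾ (Z = 3*(¼) = ¾ ≈ 0.75000)
w = -27/20 (w = -(¾ + 2*3)/5 = -(¾ + 6)/5 = -⅕*27/4 = -27/20 ≈ -1.3500)
(w*(6*(-2) + 2))*(-33) = -27*(6*(-2) + 2)/20*(-33) = -27*(-12 + 2)/20*(-33) = -27/20*(-10)*(-33) = (27/2)*(-33) = -891/2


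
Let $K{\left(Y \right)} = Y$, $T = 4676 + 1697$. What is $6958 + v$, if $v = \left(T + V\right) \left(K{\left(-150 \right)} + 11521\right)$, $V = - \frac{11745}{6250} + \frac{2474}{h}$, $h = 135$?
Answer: $\frac{2452320789317}{33750} \approx 7.2661 \cdot 10^{7}$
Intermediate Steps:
$T = 6373$
$V = \frac{555077}{33750}$ ($V = - \frac{11745}{6250} + \frac{2474}{135} = \left(-11745\right) \frac{1}{6250} + 2474 \cdot \frac{1}{135} = - \frac{2349}{1250} + \frac{2474}{135} = \frac{555077}{33750} \approx 16.447$)
$v = \frac{2452085956817}{33750}$ ($v = \left(6373 + \frac{555077}{33750}\right) \left(-150 + 11521\right) = \frac{215643827}{33750} \cdot 11371 = \frac{2452085956817}{33750} \approx 7.2654 \cdot 10^{7}$)
$6958 + v = 6958 + \frac{2452085956817}{33750} = \frac{2452320789317}{33750}$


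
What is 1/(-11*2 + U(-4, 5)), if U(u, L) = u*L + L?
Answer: -1/37 ≈ -0.027027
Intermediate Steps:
U(u, L) = L + L*u (U(u, L) = L*u + L = L + L*u)
1/(-11*2 + U(-4, 5)) = 1/(-11*2 + 5*(1 - 4)) = 1/(-22 + 5*(-3)) = 1/(-22 - 15) = 1/(-37) = -1/37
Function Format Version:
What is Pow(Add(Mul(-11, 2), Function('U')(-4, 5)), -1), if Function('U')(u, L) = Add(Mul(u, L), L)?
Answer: Rational(-1, 37) ≈ -0.027027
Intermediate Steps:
Function('U')(u, L) = Add(L, Mul(L, u)) (Function('U')(u, L) = Add(Mul(L, u), L) = Add(L, Mul(L, u)))
Pow(Add(Mul(-11, 2), Function('U')(-4, 5)), -1) = Pow(Add(Mul(-11, 2), Mul(5, Add(1, -4))), -1) = Pow(Add(-22, Mul(5, -3)), -1) = Pow(Add(-22, -15), -1) = Pow(-37, -1) = Rational(-1, 37)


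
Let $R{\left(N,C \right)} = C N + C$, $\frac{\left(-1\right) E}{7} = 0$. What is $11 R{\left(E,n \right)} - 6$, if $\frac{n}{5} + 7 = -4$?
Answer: $-611$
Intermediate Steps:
$n = -55$ ($n = -35 + 5 \left(-4\right) = -35 - 20 = -55$)
$E = 0$ ($E = \left(-7\right) 0 = 0$)
$R{\left(N,C \right)} = C + C N$
$11 R{\left(E,n \right)} - 6 = 11 \left(- 55 \left(1 + 0\right)\right) - 6 = 11 \left(\left(-55\right) 1\right) - 6 = 11 \left(-55\right) - 6 = -605 - 6 = -611$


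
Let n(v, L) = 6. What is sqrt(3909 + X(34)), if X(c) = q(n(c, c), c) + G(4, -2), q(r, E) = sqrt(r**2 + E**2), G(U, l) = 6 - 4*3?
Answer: sqrt(3903 + 2*sqrt(298)) ≈ 62.750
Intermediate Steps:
G(U, l) = -6 (G(U, l) = 6 - 12 = -6)
q(r, E) = sqrt(E**2 + r**2)
X(c) = -6 + sqrt(36 + c**2) (X(c) = sqrt(c**2 + 6**2) - 6 = sqrt(c**2 + 36) - 6 = sqrt(36 + c**2) - 6 = -6 + sqrt(36 + c**2))
sqrt(3909 + X(34)) = sqrt(3909 + (-6 + sqrt(36 + 34**2))) = sqrt(3909 + (-6 + sqrt(36 + 1156))) = sqrt(3909 + (-6 + sqrt(1192))) = sqrt(3909 + (-6 + 2*sqrt(298))) = sqrt(3903 + 2*sqrt(298))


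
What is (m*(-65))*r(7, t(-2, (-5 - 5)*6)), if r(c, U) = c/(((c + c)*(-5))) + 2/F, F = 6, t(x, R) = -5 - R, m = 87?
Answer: -2639/2 ≈ -1319.5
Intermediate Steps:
r(c, U) = 7/30 (r(c, U) = c/(((c + c)*(-5))) + 2/6 = c/(((2*c)*(-5))) + 2*(1/6) = c/((-10*c)) + 1/3 = c*(-1/(10*c)) + 1/3 = -1/10 + 1/3 = 7/30)
(m*(-65))*r(7, t(-2, (-5 - 5)*6)) = (87*(-65))*(7/30) = -5655*7/30 = -2639/2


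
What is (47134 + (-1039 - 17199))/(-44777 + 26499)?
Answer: -14448/9139 ≈ -1.5809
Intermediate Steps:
(47134 + (-1039 - 17199))/(-44777 + 26499) = (47134 - 18238)/(-18278) = 28896*(-1/18278) = -14448/9139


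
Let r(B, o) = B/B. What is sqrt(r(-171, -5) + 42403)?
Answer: 2*sqrt(10601) ≈ 205.92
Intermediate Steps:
r(B, o) = 1
sqrt(r(-171, -5) + 42403) = sqrt(1 + 42403) = sqrt(42404) = 2*sqrt(10601)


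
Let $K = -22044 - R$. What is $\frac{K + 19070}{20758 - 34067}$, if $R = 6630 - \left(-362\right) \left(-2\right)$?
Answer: $\frac{8880}{13309} \approx 0.66722$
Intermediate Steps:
$R = 5906$ ($R = 6630 - 724 = 5906$)
$K = -27950$ ($K = -22044 - 5906 = -27950$)
$\frac{K + 19070}{20758 - 34067} = \frac{-27950 + 19070}{20758 - 34067} = - \frac{8880}{-13309} = \left(-8880\right) \left(- \frac{1}{13309}\right) = \frac{8880}{13309}$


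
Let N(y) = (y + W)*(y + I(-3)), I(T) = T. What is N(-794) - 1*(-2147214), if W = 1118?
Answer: 1888986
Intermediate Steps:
N(y) = (-3 + y)*(1118 + y) (N(y) = (y + 1118)*(y - 3) = (1118 + y)*(-3 + y) = (-3 + y)*(1118 + y))
N(-794) - 1*(-2147214) = (-3354 + (-794)² + 1115*(-794)) - 1*(-2147214) = (-3354 + 630436 - 885310) + 2147214 = -258228 + 2147214 = 1888986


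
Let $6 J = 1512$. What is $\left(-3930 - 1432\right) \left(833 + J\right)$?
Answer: $-5817770$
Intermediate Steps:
$J = 252$ ($J = \frac{1}{6} \cdot 1512 = 252$)
$\left(-3930 - 1432\right) \left(833 + J\right) = \left(-3930 - 1432\right) \left(833 + 252\right) = \left(-5362\right) 1085 = -5817770$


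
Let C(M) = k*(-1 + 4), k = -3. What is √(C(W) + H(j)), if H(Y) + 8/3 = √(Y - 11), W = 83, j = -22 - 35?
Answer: √(-105 + 18*I*√17)/3 ≈ 1.1446 + 3.6023*I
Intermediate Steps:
j = -57
H(Y) = -8/3 + √(-11 + Y) (H(Y) = -8/3 + √(Y - 11) = -8/3 + √(-11 + Y))
C(M) = -9 (C(M) = -3*(-1 + 4) = -3*3 = -9)
√(C(W) + H(j)) = √(-9 + (-8/3 + √(-11 - 57))) = √(-9 + (-8/3 + √(-68))) = √(-9 + (-8/3 + 2*I*√17)) = √(-35/3 + 2*I*√17)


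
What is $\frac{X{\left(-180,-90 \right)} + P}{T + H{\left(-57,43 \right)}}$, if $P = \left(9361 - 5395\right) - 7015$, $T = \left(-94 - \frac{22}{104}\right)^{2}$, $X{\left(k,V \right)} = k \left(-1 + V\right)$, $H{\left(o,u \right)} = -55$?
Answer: $\frac{36047024}{23851481} \approx 1.5113$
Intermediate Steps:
$T = \frac{24000201}{2704}$ ($T = \left(-94 - \frac{11}{52}\right)^{2} = \left(- \frac{4899}{52}\right)^{2} = \frac{24000201}{2704} \approx 8875.8$)
$P = -3049$ ($P = 3966 - 7015 = -3049$)
$\frac{X{\left(-180,-90 \right)} + P}{T + H{\left(-57,43 \right)}} = \frac{- 180 \left(-1 - 90\right) - 3049}{\frac{24000201}{2704} - 55} = \frac{\left(-180\right) \left(-91\right) - 3049}{\frac{23851481}{2704}} = \left(16380 - 3049\right) \frac{2704}{23851481} = 13331 \cdot \frac{2704}{23851481} = \frac{36047024}{23851481}$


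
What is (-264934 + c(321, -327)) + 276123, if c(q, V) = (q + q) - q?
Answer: 11510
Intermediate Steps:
c(q, V) = q (c(q, V) = 2*q - q = q)
(-264934 + c(321, -327)) + 276123 = (-264934 + 321) + 276123 = -264613 + 276123 = 11510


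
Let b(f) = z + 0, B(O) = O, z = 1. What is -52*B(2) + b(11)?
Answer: -103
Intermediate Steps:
b(f) = 1 (b(f) = 1 + 0 = 1)
-52*B(2) + b(11) = -52*2 + 1 = -104 + 1 = -103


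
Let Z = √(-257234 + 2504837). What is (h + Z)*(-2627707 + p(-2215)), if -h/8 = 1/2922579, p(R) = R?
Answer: 21039376/2922579 - 2629922*√2247603 ≈ -3.9428e+9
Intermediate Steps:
h = -8/2922579 ≈ -2.7373e-6
Z = √2247603 ≈ 1499.2
(h + Z)*(-2627707 + p(-2215)) = (-8/2922579 + √2247603)*(-2627707 - 2215) = (-8/2922579 + √2247603)*(-2629922) = 21039376/2922579 - 2629922*√2247603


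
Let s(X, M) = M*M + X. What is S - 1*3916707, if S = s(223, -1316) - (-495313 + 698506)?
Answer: -2387821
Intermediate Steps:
s(X, M) = X + M² (s(X, M) = M² + X = X + M²)
S = 1528886 (S = (223 + (-1316)²) - (-495313 + 698506) = (223 + 1731856) - 1*203193 = 1732079 - 203193 = 1528886)
S - 1*3916707 = 1528886 - 1*3916707 = 1528886 - 3916707 = -2387821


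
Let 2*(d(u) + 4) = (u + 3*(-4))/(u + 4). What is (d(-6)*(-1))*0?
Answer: 0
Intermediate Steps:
d(u) = -4 + (-12 + u)/(2*(4 + u)) (d(u) = -4 + ((u + 3*(-4))/(u + 4))/2 = -4 + ((u - 12)/(4 + u))/2 = -4 + ((-12 + u)/(4 + u))/2 = -4 + (-12 + u)/(2*(4 + u)))
(d(-6)*(-1))*0 = (((-44 - 7*(-6))/(2*(4 - 6)))*(-1))*0 = (((½)*(-44 + 42)/(-2))*(-1))*0 = (((½)*(-½)*(-2))*(-1))*0 = ((½)*(-1))*0 = -½*0 = 0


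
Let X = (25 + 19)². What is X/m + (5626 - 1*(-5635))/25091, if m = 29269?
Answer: 378174385/734388479 ≈ 0.51495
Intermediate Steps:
X = 1936 (X = 44² = 1936)
X/m + (5626 - 1*(-5635))/25091 = 1936/29269 + (5626 - 1*(-5635))/25091 = 1936*(1/29269) + (5626 + 5635)*(1/25091) = 1936/29269 + 11261*(1/25091) = 1936/29269 + 11261/25091 = 378174385/734388479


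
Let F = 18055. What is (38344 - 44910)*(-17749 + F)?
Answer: -2009196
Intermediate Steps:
(38344 - 44910)*(-17749 + F) = (38344 - 44910)*(-17749 + 18055) = -6566*306 = -2009196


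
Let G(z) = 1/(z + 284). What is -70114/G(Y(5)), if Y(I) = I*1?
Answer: -20262946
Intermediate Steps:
Y(I) = I
G(z) = 1/(284 + z)
-70114/G(Y(5)) = -70114/(1/(284 + 5)) = -70114/(1/289) = -70114/1/289 = -70114*289 = -20262946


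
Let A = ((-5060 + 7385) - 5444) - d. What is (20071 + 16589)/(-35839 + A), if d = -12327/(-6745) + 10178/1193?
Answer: -294995138100/313570006751 ≈ -0.94076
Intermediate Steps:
d = 83356721/8046785 (d = -12327*(-1/6745) + 10178*(1/1193) = 12327/6745 + 10178/1193 = 83356721/8046785 ≈ 10.359)
A = -25181279136/8046785 (A = ((-5060 + 7385) - 5444) - 1*83356721/8046785 = (2325 - 5444) - 83356721/8046785 = -3119 - 83356721/8046785 = -25181279136/8046785 ≈ -3129.4)
(20071 + 16589)/(-35839 + A) = (20071 + 16589)/(-35839 - 25181279136/8046785) = 36660/(-313570006751/8046785) = 36660*(-8046785/313570006751) = -294995138100/313570006751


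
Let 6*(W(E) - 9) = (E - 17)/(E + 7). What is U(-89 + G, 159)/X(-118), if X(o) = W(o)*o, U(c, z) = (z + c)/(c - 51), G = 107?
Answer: 37/7491 ≈ 0.0049393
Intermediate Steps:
W(E) = 9 + (-17 + E)/(6*(7 + E)) (W(E) = 9 + ((E - 17)/(E + 7))/6 = 9 + ((-17 + E)/(7 + E))/6 = 9 + (-17 + E)/(6*(7 + E)))
U(c, z) = (c + z)/(-51 + c)
X(o) = o*(361 + 55*o)/(6*(7 + o)) (X(o) = ((361 + 55*o)/(6*(7 + o)))*o = o*(361 + 55*o)/(6*(7 + o)))
U(-89 + G, 159)/X(-118) = (((-89 + 107) + 159)/(-51 + (-89 + 107)))/(((⅙)*(-118)*(361 + 55*(-118))/(7 - 118))) = ((18 + 159)/(-51 + 18))/(((⅙)*(-118)*(361 - 6490)/(-111))) = (177/(-33))/(((⅙)*(-118)*(-1/111)*(-6129))) = (-1/33*177)/(-40179/37) = -59/11*(-37/40179) = 37/7491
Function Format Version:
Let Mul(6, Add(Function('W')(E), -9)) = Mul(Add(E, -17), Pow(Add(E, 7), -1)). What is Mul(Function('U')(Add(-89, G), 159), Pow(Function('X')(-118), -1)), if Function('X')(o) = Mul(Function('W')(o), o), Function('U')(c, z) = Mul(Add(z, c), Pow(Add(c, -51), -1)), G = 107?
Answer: Rational(37, 7491) ≈ 0.0049393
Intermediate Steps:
Function('W')(E) = Add(9, Mul(Rational(1, 6), Pow(Add(7, E), -1), Add(-17, E))) (Function('W')(E) = Add(9, Mul(Rational(1, 6), Mul(Add(E, -17), Pow(Add(E, 7), -1)))) = Add(9, Mul(Rational(1, 6), Mul(Add(-17, E), Pow(Add(7, E), -1)))) = Add(9, Mul(Rational(1, 6), Mul(Pow(Add(7, E), -1), Add(-17, E)))) = Add(9, Mul(Rational(1, 6), Pow(Add(7, E), -1), Add(-17, E))))
Function('U')(c, z) = Mul(Pow(Add(-51, c), -1), Add(c, z)) (Function('U')(c, z) = Mul(Add(c, z), Pow(Add(-51, c), -1)) = Mul(Pow(Add(-51, c), -1), Add(c, z)))
Function('X')(o) = Mul(Rational(1, 6), o, Pow(Add(7, o), -1), Add(361, Mul(55, o))) (Function('X')(o) = Mul(Mul(Rational(1, 6), Pow(Add(7, o), -1), Add(361, Mul(55, o))), o) = Mul(Rational(1, 6), o, Pow(Add(7, o), -1), Add(361, Mul(55, o))))
Mul(Function('U')(Add(-89, G), 159), Pow(Function('X')(-118), -1)) = Mul(Mul(Pow(Add(-51, Add(-89, 107)), -1), Add(Add(-89, 107), 159)), Pow(Mul(Rational(1, 6), -118, Pow(Add(7, -118), -1), Add(361, Mul(55, -118))), -1)) = Mul(Mul(Pow(Add(-51, 18), -1), Add(18, 159)), Pow(Mul(Rational(1, 6), -118, Pow(-111, -1), Add(361, -6490)), -1)) = Mul(Mul(Pow(-33, -1), 177), Pow(Mul(Rational(1, 6), -118, Rational(-1, 111), -6129), -1)) = Mul(Mul(Rational(-1, 33), 177), Pow(Rational(-40179, 37), -1)) = Mul(Rational(-59, 11), Rational(-37, 40179)) = Rational(37, 7491)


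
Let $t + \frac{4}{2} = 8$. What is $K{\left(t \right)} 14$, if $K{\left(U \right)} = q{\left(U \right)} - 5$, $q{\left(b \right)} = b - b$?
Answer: $-70$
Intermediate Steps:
$t = 6$ ($t = -2 + 8 = 6$)
$q{\left(b \right)} = 0$
$K{\left(U \right)} = -5$ ($K{\left(U \right)} = 0 - 5 = -5$)
$K{\left(t \right)} 14 = \left(-5\right) 14 = -70$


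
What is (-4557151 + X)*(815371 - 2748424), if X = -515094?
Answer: 9804918413985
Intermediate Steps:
(-4557151 + X)*(815371 - 2748424) = (-4557151 - 515094)*(815371 - 2748424) = -5072245*(-1933053) = 9804918413985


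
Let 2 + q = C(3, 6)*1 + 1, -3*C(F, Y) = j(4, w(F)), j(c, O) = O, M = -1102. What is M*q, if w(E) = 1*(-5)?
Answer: -2204/3 ≈ -734.67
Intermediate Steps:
w(E) = -5
C(F, Y) = 5/3 (C(F, Y) = -⅓*(-5) = 5/3)
q = ⅔ (q = -2 + ((5/3)*1 + 1) = -2 + (5/3 + 1) = -2 + 8/3 = ⅔ ≈ 0.66667)
M*q = -1102*⅔ = -2204/3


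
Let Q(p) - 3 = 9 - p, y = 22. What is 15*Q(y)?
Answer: -150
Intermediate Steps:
Q(p) = 12 - p (Q(p) = 3 + (9 - p) = 12 - p)
15*Q(y) = 15*(12 - 1*22) = 15*(12 - 22) = 15*(-10) = -150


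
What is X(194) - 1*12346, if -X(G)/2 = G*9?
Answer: -15838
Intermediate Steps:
X(G) = -18*G (X(G) = -2*G*9 = -18*G)
X(194) - 1*12346 = -18*194 - 1*12346 = -3492 - 12346 = -15838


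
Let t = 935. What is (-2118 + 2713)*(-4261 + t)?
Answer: -1978970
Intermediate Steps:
(-2118 + 2713)*(-4261 + t) = (-2118 + 2713)*(-4261 + 935) = 595*(-3326) = -1978970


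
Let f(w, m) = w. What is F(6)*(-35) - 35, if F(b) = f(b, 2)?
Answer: -245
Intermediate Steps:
F(b) = b
F(6)*(-35) - 35 = 6*(-35) - 35 = -210 - 35 = -245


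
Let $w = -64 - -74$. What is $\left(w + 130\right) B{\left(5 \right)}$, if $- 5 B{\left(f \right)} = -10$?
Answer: $280$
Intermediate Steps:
$B{\left(f \right)} = 2$ ($B{\left(f \right)} = \left(- \frac{1}{5}\right) \left(-10\right) = 2$)
$w = 10$ ($w = -64 + 74 = 10$)
$\left(w + 130\right) B{\left(5 \right)} = \left(10 + 130\right) 2 = 140 \cdot 2 = 280$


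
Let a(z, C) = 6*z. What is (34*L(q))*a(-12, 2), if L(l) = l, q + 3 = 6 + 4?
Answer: -17136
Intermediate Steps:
q = 7 (q = -3 + (6 + 4) = -3 + 10 = 7)
(34*L(q))*a(-12, 2) = (34*7)*(6*(-12)) = 238*(-72) = -17136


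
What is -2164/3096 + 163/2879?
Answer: -1431377/2228346 ≈ -0.64235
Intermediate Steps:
-2164/3096 + 163/2879 = -2164*1/3096 + 163*(1/2879) = -541/774 + 163/2879 = -1431377/2228346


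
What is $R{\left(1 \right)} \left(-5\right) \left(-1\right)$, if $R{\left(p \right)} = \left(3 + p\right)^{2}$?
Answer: $80$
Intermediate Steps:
$R{\left(1 \right)} \left(-5\right) \left(-1\right) = \left(3 + 1\right)^{2} \left(-5\right) \left(-1\right) = 4^{2} \left(-5\right) \left(-1\right) = 16 \left(-5\right) \left(-1\right) = \left(-80\right) \left(-1\right) = 80$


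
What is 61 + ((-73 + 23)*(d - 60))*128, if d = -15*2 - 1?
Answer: 582461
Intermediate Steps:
d = -31 (d = -30 - 1 = -31)
61 + ((-73 + 23)*(d - 60))*128 = 61 + ((-73 + 23)*(-31 - 60))*128 = 61 - 50*(-91)*128 = 61 + 4550*128 = 61 + 582400 = 582461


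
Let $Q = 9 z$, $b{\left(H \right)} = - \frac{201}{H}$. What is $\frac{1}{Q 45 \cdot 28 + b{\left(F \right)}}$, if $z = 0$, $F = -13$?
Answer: $\frac{13}{201} \approx 0.064677$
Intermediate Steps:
$Q = 0$ ($Q = 9 \cdot 0 = 0$)
$\frac{1}{Q 45 \cdot 28 + b{\left(F \right)}} = \frac{1}{0 \cdot 45 \cdot 28 - \frac{201}{-13}} = \frac{1}{0 \cdot 28 - - \frac{201}{13}} = \frac{1}{0 + \frac{201}{13}} = \frac{1}{\frac{201}{13}} = \frac{13}{201}$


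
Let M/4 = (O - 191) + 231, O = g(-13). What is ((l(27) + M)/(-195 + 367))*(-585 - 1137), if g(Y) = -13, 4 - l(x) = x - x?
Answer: -48216/43 ≈ -1121.3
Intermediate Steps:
l(x) = 4 (l(x) = 4 - (x - x) = 4 - 1*0 = 4 + 0 = 4)
O = -13
M = 108 (M = 4*((-13 - 191) + 231) = 4*(-204 + 231) = 4*27 = 108)
((l(27) + M)/(-195 + 367))*(-585 - 1137) = ((4 + 108)/(-195 + 367))*(-585 - 1137) = (112/172)*(-1722) = (112*(1/172))*(-1722) = (28/43)*(-1722) = -48216/43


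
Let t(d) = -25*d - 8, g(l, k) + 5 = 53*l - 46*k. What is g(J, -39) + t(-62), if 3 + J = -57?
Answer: 151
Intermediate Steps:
J = -60 (J = -3 - 57 = -60)
g(l, k) = -5 - 46*k + 53*l (g(l, k) = -5 + (53*l - 46*k) = -5 + (-46*k + 53*l) = -5 - 46*k + 53*l)
t(d) = -8 - 25*d
g(J, -39) + t(-62) = (-5 - 46*(-39) + 53*(-60)) + (-8 - 25*(-62)) = (-5 + 1794 - 3180) + (-8 + 1550) = -1391 + 1542 = 151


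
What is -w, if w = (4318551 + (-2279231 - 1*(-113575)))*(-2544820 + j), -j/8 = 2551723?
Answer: 49427463758580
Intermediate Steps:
j = -20413784 (j = -8*2551723 = -20413784)
w = -49427463758580 (w = (4318551 + (-2279231 - 1*(-113575)))*(-2544820 - 20413784) = (4318551 + (-2279231 + 113575))*(-22958604) = (4318551 - 2165656)*(-22958604) = 2152895*(-22958604) = -49427463758580)
-w = -1*(-49427463758580) = 49427463758580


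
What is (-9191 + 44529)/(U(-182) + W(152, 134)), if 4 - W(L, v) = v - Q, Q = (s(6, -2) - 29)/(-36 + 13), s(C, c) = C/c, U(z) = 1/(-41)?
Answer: -33323734/121301 ≈ -274.72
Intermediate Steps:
U(z) = -1/41
Q = 32/23 (Q = (6/(-2) - 29)/(-36 + 13) = (6*(-1/2) - 29)/(-23) = (-3 - 29)*(-1/23) = -32*(-1/23) = 32/23 ≈ 1.3913)
W(L, v) = 124/23 - v (W(L, v) = 4 - (v - 1*32/23) = 4 - (v - 32/23) = 4 - (-32/23 + v) = 4 + (32/23 - v) = 124/23 - v)
(-9191 + 44529)/(U(-182) + W(152, 134)) = (-9191 + 44529)/(-1/41 + (124/23 - 1*134)) = 35338/(-1/41 + (124/23 - 134)) = 35338/(-1/41 - 2958/23) = 35338/(-121301/943) = 35338*(-943/121301) = -33323734/121301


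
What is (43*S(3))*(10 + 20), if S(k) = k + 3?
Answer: 7740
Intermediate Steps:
S(k) = 3 + k
(43*S(3))*(10 + 20) = (43*(3 + 3))*(10 + 20) = (43*6)*30 = 258*30 = 7740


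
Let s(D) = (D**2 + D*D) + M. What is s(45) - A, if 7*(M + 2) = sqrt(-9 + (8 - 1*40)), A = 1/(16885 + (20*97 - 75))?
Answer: 75899999/18750 + I*sqrt(41)/7 ≈ 4048.0 + 0.91473*I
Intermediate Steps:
A = 1/18750 (A = 1/(16885 + (1940 - 75)) = 1/(16885 + 1865) = 1/18750 ≈ 5.3333e-5)
M = -2 + I*sqrt(41)/7 (M = -2 + sqrt(-9 + (8 - 1*40))/7 = -2 + sqrt(-9 + (8 - 40))/7 = -2 + sqrt(-9 - 32)/7 = -2 + sqrt(-41)/7 = -2 + (I*sqrt(41))/7 = -2 + I*sqrt(41)/7 ≈ -2.0 + 0.91473*I)
s(D) = -2 + 2*D**2 + I*sqrt(41)/7 (s(D) = (D**2 + D*D) + (-2 + I*sqrt(41)/7) = (D**2 + D**2) + (-2 + I*sqrt(41)/7) = 2*D**2 + (-2 + I*sqrt(41)/7) = -2 + 2*D**2 + I*sqrt(41)/7)
s(45) - A = (-2 + 2*45**2 + I*sqrt(41)/7) - 1*1/18750 = (-2 + 2*2025 + I*sqrt(41)/7) - 1/18750 = (-2 + 4050 + I*sqrt(41)/7) - 1/18750 = (4048 + I*sqrt(41)/7) - 1/18750 = 75899999/18750 + I*sqrt(41)/7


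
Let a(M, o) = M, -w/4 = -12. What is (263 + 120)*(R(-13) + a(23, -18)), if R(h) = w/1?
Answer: 27193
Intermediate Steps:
w = 48 (w = -4*(-12) = 48)
R(h) = 48 (R(h) = 48/1 = 48*1 = 48)
(263 + 120)*(R(-13) + a(23, -18)) = (263 + 120)*(48 + 23) = 383*71 = 27193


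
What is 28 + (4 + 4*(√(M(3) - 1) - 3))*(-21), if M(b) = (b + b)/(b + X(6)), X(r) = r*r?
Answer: 196 - 84*I*√143/13 ≈ 196.0 - 77.269*I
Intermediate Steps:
X(r) = r²
M(b) = 2*b/(36 + b) (M(b) = (b + b)/(b + 6²) = (2*b)/(b + 36) = (2*b)/(36 + b) = 2*b/(36 + b))
28 + (4 + 4*(√(M(3) - 1) - 3))*(-21) = 28 + (4 + 4*(√(2*3/(36 + 3) - 1) - 3))*(-21) = 28 + (4 + 4*(√(2*3/39 - 1) - 3))*(-21) = 28 + (4 + 4*(√(2*3*(1/39) - 1) - 3))*(-21) = 28 + (4 + 4*(√(2/13 - 1) - 3))*(-21) = 28 + (4 + 4*(√(-11/13) - 3))*(-21) = 28 + (4 + 4*(I*√143/13 - 3))*(-21) = 28 + (4 + 4*(-3 + I*√143/13))*(-21) = 28 + (4 + (-12 + 4*I*√143/13))*(-21) = 28 + (-8 + 4*I*√143/13)*(-21) = 28 + (168 - 84*I*√143/13) = 196 - 84*I*√143/13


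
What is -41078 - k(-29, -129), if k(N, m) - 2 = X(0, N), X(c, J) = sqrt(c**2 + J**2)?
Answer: -41109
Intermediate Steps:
X(c, J) = sqrt(J**2 + c**2)
k(N, m) = 2 + sqrt(N**2) (k(N, m) = 2 + sqrt(N**2 + 0**2) = 2 + sqrt(N**2 + 0) = 2 + sqrt(N**2))
-41078 - k(-29, -129) = -41078 - (2 + sqrt((-29)**2)) = -41078 - (2 + sqrt(841)) = -41078 - (2 + 29) = -41078 - 1*31 = -41078 - 31 = -41109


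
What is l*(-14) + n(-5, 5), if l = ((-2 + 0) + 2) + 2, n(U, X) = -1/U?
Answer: -139/5 ≈ -27.800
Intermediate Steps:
l = 2 (l = (-2 + 2) + 2 = 0 + 2 = 2)
l*(-14) + n(-5, 5) = 2*(-14) - 1/(-5) = -28 - 1*(-1/5) = -28 + 1/5 = -139/5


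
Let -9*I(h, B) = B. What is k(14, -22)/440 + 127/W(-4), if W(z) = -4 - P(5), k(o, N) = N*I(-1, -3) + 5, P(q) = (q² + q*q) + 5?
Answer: -168053/77880 ≈ -2.1578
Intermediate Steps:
P(q) = 5 + 2*q² (P(q) = (q² + q²) + 5 = 2*q² + 5 = 5 + 2*q²)
I(h, B) = -B/9
k(o, N) = 5 + N/3 (k(o, N) = N*(-⅑*(-3)) + 5 = N*(⅓) + 5 = N/3 + 5 = 5 + N/3)
W(z) = -59 (W(z) = -4 - (5 + 2*5²) = -4 - (5 + 2*25) = -4 - (5 + 50) = -4 - 1*55 = -4 - 55 = -59)
k(14, -22)/440 + 127/W(-4) = (5 + (⅓)*(-22))/440 + 127/(-59) = (5 - 22/3)*(1/440) + 127*(-1/59) = -7/3*1/440 - 127/59 = -7/1320 - 127/59 = -168053/77880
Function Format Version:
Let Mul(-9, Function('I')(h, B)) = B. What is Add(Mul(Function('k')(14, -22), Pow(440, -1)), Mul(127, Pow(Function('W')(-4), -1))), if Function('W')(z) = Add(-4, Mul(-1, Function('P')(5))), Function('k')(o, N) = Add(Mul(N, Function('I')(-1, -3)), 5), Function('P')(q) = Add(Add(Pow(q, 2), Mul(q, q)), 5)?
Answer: Rational(-168053, 77880) ≈ -2.1578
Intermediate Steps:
Function('P')(q) = Add(5, Mul(2, Pow(q, 2))) (Function('P')(q) = Add(Add(Pow(q, 2), Pow(q, 2)), 5) = Add(Mul(2, Pow(q, 2)), 5) = Add(5, Mul(2, Pow(q, 2))))
Function('I')(h, B) = Mul(Rational(-1, 9), B)
Function('k')(o, N) = Add(5, Mul(Rational(1, 3), N)) (Function('k')(o, N) = Add(Mul(N, Mul(Rational(-1, 9), -3)), 5) = Add(Mul(N, Rational(1, 3)), 5) = Add(Mul(Rational(1, 3), N), 5) = Add(5, Mul(Rational(1, 3), N)))
Function('W')(z) = -59 (Function('W')(z) = Add(-4, Mul(-1, Add(5, Mul(2, Pow(5, 2))))) = Add(-4, Mul(-1, Add(5, Mul(2, 25)))) = Add(-4, Mul(-1, Add(5, 50))) = Add(-4, Mul(-1, 55)) = Add(-4, -55) = -59)
Add(Mul(Function('k')(14, -22), Pow(440, -1)), Mul(127, Pow(Function('W')(-4), -1))) = Add(Mul(Add(5, Mul(Rational(1, 3), -22)), Pow(440, -1)), Mul(127, Pow(-59, -1))) = Add(Mul(Add(5, Rational(-22, 3)), Rational(1, 440)), Mul(127, Rational(-1, 59))) = Add(Mul(Rational(-7, 3), Rational(1, 440)), Rational(-127, 59)) = Add(Rational(-7, 1320), Rational(-127, 59)) = Rational(-168053, 77880)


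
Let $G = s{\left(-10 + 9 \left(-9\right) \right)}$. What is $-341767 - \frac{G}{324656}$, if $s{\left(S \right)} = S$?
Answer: $- \frac{110956707061}{324656} \approx -3.4177 \cdot 10^{5}$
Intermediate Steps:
$G = -91$ ($G = -10 + 9 \left(-9\right) = -10 - 81 = -91$)
$-341767 - \frac{G}{324656} = -341767 - - \frac{91}{324656} = -341767 + \frac{91}{324656} = - \frac{110956707061}{324656}$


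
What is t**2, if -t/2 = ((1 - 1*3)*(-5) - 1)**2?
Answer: 26244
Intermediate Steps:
t = -162 (t = -2*((1 - 1*3)*(-5) - 1)**2 = -2*((1 - 3)*(-5) - 1)**2 = -2*(-2*(-5) - 1)**2 = -2*(10 - 1)**2 = -2*9**2 = -2*81 = -162)
t**2 = (-162)**2 = 26244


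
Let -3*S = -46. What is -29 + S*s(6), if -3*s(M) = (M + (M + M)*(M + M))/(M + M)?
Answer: -836/9 ≈ -92.889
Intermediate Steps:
S = 46/3 (S = -⅓*(-46) = 46/3 ≈ 15.333)
s(M) = -(M + 4*M²)/(6*M) (s(M) = -(M + (M + M)*(M + M))/(3*(M + M)) = -(M + (2*M)*(2*M))/(3*(2*M)) = -(M + 4*M²)*1/(2*M)/3 = -(M + 4*M²)/(6*M))
-29 + S*s(6) = -29 + 46*(-⅙ - ⅔*6)/3 = -29 + 46*(-⅙ - 4)/3 = -29 + (46/3)*(-25/6) = -29 - 575/9 = -836/9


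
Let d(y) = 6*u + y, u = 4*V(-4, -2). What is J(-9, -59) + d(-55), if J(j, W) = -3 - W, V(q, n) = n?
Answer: -47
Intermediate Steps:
u = -8 (u = 4*(-2) = -8)
d(y) = -48 + y (d(y) = 6*(-8) + y = -48 + y)
J(-9, -59) + d(-55) = (-3 - 1*(-59)) + (-48 - 55) = (-3 + 59) - 103 = 56 - 103 = -47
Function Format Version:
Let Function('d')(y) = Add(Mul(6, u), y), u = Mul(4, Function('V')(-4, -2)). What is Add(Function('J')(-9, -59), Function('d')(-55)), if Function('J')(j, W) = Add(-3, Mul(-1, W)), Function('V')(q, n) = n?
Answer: -47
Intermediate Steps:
u = -8 (u = Mul(4, -2) = -8)
Function('d')(y) = Add(-48, y) (Function('d')(y) = Add(Mul(6, -8), y) = Add(-48, y))
Add(Function('J')(-9, -59), Function('d')(-55)) = Add(Add(-3, Mul(-1, -59)), Add(-48, -55)) = Add(Add(-3, 59), -103) = Add(56, -103) = -47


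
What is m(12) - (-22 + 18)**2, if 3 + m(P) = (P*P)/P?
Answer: -7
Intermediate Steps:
m(P) = -3 + P (m(P) = -3 + (P*P)/P = -3 + P**2/P = -3 + P)
m(12) - (-22 + 18)**2 = (-3 + 12) - (-22 + 18)**2 = 9 - 1*(-4)**2 = 9 - 1*16 = 9 - 16 = -7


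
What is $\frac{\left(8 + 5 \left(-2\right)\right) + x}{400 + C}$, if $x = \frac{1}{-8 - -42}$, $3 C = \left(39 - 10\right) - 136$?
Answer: $- \frac{201}{37162} \approx -0.0054087$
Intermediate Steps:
$C = - \frac{107}{3}$ ($C = \frac{\left(39 - 10\right) - 136}{3} = \frac{29 - 136}{3} = \frac{1}{3} \left(-107\right) = - \frac{107}{3} \approx -35.667$)
$x = \frac{1}{34}$ ($x = \frac{1}{-8 + 42} = \frac{1}{34} \approx 0.029412$)
$\frac{\left(8 + 5 \left(-2\right)\right) + x}{400 + C} = \frac{\left(8 + 5 \left(-2\right)\right) + \frac{1}{34}}{400 - \frac{107}{3}} = \frac{\left(8 - 10\right) + \frac{1}{34}}{\frac{1093}{3}} = \left(-2 + \frac{1}{34}\right) \frac{3}{1093} = \left(- \frac{67}{34}\right) \frac{3}{1093} = - \frac{201}{37162}$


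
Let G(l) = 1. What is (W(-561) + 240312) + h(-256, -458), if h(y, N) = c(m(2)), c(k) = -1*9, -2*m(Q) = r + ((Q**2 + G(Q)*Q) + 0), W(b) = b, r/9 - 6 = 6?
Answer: 239742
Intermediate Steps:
r = 108 (r = 54 + 9*6 = 54 + 54 = 108)
m(Q) = -54 - Q/2 - Q**2/2 (m(Q) = -(108 + ((Q**2 + 1*Q) + 0))/2 = -(108 + ((Q**2 + Q) + 0))/2 = -(108 + ((Q + Q**2) + 0))/2 = -(108 + (Q + Q**2))/2 = -(108 + Q + Q**2)/2 = -54 - Q/2 - Q**2/2)
c(k) = -9
h(y, N) = -9
(W(-561) + 240312) + h(-256, -458) = (-561 + 240312) - 9 = 239751 - 9 = 239742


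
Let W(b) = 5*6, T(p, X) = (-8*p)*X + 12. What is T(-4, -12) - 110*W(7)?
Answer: -3672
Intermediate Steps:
T(p, X) = 12 - 8*X*p (T(p, X) = -8*X*p + 12 = 12 - 8*X*p)
W(b) = 30
T(-4, -12) - 110*W(7) = (12 - 8*(-12)*(-4)) - 110*30 = (12 - 384) - 3300 = -372 - 3300 = -3672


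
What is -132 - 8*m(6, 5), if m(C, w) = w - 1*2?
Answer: -156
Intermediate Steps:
m(C, w) = -2 + w (m(C, w) = w - 2 = -2 + w)
-132 - 8*m(6, 5) = -132 - 8*(-2 + 5) = -132 - 8*3 = -132 - 24 = -156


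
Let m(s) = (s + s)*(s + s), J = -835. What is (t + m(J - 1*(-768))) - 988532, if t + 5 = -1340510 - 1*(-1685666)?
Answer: -625425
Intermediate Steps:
t = 345151 (t = -5 + (-1340510 - 1*(-1685666)) = -5 + (-1340510 + 1685666) = -5 + 345156 = 345151)
m(s) = 4*s² (m(s) = (2*s)*(2*s) = 4*s²)
(t + m(J - 1*(-768))) - 988532 = (345151 + 4*(-835 - 1*(-768))²) - 988532 = (345151 + 4*(-835 + 768)²) - 988532 = (345151 + 4*(-67)²) - 988532 = (345151 + 4*4489) - 988532 = (345151 + 17956) - 988532 = 363107 - 988532 = -625425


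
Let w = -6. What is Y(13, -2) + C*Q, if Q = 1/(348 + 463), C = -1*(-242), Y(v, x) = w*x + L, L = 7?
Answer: 15651/811 ≈ 19.298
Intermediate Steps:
Y(v, x) = 7 - 6*x (Y(v, x) = -6*x + 7 = 7 - 6*x)
C = 242
Q = 1/811 ≈ 0.0012330
Y(13, -2) + C*Q = (7 - 6*(-2)) + 242*(1/811) = (7 + 12) + 242/811 = 19 + 242/811 = 15651/811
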